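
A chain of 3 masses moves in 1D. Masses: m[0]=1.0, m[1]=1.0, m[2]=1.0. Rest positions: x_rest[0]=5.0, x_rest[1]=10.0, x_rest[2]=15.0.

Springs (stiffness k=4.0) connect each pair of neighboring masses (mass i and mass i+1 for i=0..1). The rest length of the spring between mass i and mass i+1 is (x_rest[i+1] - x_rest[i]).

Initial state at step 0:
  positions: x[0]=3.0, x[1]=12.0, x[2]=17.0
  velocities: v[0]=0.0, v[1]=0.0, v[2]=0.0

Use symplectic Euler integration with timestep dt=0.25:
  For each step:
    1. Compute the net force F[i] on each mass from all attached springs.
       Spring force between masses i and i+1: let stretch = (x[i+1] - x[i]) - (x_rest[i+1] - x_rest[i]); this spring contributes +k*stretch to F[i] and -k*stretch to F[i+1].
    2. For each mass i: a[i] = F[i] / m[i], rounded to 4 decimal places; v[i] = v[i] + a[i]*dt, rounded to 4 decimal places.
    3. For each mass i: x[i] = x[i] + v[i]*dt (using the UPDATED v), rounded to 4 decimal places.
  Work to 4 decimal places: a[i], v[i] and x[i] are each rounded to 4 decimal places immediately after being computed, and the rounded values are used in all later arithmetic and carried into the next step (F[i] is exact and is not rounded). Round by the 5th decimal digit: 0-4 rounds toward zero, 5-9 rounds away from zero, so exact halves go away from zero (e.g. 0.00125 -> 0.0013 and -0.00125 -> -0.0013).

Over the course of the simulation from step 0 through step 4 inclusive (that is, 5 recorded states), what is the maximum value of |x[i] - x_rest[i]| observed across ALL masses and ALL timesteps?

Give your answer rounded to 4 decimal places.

Answer: 2.4688

Derivation:
Step 0: x=[3.0000 12.0000 17.0000] v=[0.0000 0.0000 0.0000]
Step 1: x=[4.0000 11.0000 17.0000] v=[4.0000 -4.0000 0.0000]
Step 2: x=[5.5000 9.7500 16.7500] v=[6.0000 -5.0000 -1.0000]
Step 3: x=[6.8125 9.1875 16.0000] v=[5.2500 -2.2500 -3.0000]
Step 4: x=[7.4688 9.7344 14.7969] v=[2.6250 2.1875 -4.8125]
Max displacement = 2.4688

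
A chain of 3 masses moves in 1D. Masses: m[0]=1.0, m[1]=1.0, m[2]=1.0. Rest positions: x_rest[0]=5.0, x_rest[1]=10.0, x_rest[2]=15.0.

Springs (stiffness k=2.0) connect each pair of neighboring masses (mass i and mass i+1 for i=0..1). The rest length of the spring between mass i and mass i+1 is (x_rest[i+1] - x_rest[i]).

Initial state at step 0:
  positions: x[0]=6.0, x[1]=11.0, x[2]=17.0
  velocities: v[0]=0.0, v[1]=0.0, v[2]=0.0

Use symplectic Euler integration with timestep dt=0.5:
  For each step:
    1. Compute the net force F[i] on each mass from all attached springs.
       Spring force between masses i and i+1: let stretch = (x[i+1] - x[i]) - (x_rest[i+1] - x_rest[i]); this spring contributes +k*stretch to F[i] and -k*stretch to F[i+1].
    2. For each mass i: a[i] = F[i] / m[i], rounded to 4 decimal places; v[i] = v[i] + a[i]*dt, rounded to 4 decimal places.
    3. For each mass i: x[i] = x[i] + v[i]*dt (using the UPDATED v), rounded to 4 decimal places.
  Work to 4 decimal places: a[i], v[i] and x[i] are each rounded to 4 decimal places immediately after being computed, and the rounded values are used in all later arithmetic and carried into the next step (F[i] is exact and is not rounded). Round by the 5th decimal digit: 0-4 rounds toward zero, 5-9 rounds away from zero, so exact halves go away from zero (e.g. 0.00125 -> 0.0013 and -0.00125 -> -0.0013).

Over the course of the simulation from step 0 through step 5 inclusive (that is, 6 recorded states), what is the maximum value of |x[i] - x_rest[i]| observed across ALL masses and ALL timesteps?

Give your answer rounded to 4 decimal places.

Answer: 2.0625

Derivation:
Step 0: x=[6.0000 11.0000 17.0000] v=[0.0000 0.0000 0.0000]
Step 1: x=[6.0000 11.5000 16.5000] v=[0.0000 1.0000 -1.0000]
Step 2: x=[6.2500 11.7500 16.0000] v=[0.5000 0.5000 -1.0000]
Step 3: x=[6.7500 11.3750 15.8750] v=[1.0000 -0.7500 -0.2500]
Step 4: x=[7.0625 10.9375 16.0000] v=[0.6250 -0.8750 0.2500]
Step 5: x=[6.8125 11.0938 16.0938] v=[-0.5000 0.3125 0.1875]
Max displacement = 2.0625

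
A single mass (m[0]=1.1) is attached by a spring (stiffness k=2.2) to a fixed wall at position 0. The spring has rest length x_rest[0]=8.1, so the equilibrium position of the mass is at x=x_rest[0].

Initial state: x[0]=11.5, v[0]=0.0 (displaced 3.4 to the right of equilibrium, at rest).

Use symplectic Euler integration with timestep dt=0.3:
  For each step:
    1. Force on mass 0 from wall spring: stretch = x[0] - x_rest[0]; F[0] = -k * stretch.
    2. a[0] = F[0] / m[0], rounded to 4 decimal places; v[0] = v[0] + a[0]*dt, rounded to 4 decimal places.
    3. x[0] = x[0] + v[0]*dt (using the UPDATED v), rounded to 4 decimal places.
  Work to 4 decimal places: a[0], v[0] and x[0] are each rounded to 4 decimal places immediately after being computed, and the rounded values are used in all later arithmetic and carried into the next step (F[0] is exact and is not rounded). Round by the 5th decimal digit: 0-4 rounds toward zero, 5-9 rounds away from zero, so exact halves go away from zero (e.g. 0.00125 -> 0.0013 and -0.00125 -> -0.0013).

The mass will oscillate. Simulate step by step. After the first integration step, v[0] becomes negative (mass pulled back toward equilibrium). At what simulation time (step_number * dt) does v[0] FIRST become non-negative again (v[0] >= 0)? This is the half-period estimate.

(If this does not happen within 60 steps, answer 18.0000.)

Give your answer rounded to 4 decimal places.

Answer: 2.4000

Derivation:
Step 0: x=[11.5000] v=[0.0000]
Step 1: x=[10.8880] v=[-2.0400]
Step 2: x=[9.7742] v=[-3.7128]
Step 3: x=[8.3590] v=[-4.7173]
Step 4: x=[6.8972] v=[-4.8727]
Step 5: x=[5.6519] v=[-4.1510]
Step 6: x=[4.8473] v=[-2.6821]
Step 7: x=[4.6282] v=[-0.7305]
Step 8: x=[5.0340] v=[1.3526]
First v>=0 after going negative at step 8, time=2.4000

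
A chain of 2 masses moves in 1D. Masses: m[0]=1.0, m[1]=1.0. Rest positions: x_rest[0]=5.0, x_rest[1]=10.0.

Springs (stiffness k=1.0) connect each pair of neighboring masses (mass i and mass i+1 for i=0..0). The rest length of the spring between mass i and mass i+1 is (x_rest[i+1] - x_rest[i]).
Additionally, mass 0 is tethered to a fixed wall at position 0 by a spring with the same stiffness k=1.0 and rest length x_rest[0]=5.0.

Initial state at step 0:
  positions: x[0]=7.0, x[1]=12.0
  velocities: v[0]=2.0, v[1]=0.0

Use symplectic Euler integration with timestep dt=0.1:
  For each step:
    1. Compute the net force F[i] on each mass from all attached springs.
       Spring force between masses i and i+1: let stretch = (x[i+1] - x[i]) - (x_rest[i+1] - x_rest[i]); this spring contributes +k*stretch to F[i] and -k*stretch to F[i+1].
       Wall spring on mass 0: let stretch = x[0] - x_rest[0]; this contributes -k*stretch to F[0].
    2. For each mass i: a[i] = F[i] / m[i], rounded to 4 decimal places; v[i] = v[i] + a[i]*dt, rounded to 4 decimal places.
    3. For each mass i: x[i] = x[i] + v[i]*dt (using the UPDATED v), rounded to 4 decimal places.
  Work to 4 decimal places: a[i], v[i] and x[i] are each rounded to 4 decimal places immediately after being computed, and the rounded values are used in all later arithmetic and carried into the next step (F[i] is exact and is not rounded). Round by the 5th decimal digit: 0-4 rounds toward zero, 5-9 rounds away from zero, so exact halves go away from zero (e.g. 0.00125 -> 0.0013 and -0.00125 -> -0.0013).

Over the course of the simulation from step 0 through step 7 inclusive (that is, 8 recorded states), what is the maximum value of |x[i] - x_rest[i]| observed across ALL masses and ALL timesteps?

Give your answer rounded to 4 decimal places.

Step 0: x=[7.0000 12.0000] v=[2.0000 0.0000]
Step 1: x=[7.1800 12.0000] v=[1.8000 0.0000]
Step 2: x=[7.3364 12.0018] v=[1.5640 0.0180]
Step 3: x=[7.4661 12.0070] v=[1.2969 0.0515]
Step 4: x=[7.5665 12.0167] v=[1.0044 0.0974]
Step 5: x=[7.6358 12.0319] v=[0.6928 0.1524]
Step 6: x=[7.6727 12.0532] v=[0.3688 0.2128]
Step 7: x=[7.6767 12.0807] v=[0.0396 0.2748]
Max displacement = 2.6767

Answer: 2.6767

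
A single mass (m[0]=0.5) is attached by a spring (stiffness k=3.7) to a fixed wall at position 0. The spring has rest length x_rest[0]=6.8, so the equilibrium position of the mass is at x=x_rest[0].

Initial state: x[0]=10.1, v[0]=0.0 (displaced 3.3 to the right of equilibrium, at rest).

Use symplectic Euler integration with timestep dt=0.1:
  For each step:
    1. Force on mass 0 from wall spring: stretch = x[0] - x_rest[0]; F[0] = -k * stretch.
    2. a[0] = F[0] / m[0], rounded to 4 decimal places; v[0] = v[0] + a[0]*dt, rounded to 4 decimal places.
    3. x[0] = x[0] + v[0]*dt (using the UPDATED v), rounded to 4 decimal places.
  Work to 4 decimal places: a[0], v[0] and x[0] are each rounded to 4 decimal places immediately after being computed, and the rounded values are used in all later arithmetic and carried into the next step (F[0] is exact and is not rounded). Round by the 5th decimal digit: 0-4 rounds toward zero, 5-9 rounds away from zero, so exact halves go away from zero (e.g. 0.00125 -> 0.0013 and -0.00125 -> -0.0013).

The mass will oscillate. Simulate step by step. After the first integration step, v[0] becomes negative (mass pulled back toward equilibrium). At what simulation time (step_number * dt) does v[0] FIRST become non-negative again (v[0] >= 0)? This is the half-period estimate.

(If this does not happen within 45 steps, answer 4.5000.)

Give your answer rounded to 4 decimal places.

Answer: 1.2000

Derivation:
Step 0: x=[10.1000] v=[0.0000]
Step 1: x=[9.8558] v=[-2.4420]
Step 2: x=[9.3855] v=[-4.7033]
Step 3: x=[8.7238] v=[-6.6166]
Step 4: x=[7.9198] v=[-8.0402]
Step 5: x=[7.0329] v=[-8.8689]
Step 6: x=[6.1288] v=[-9.0413]
Step 7: x=[5.2743] v=[-8.5446]
Step 8: x=[4.5327] v=[-7.4156]
Step 9: x=[3.9589] v=[-5.7378]
Step 10: x=[3.5954] v=[-3.6354]
Step 11: x=[3.4690] v=[-1.2640]
Step 12: x=[3.5891] v=[1.2009]
First v>=0 after going negative at step 12, time=1.2000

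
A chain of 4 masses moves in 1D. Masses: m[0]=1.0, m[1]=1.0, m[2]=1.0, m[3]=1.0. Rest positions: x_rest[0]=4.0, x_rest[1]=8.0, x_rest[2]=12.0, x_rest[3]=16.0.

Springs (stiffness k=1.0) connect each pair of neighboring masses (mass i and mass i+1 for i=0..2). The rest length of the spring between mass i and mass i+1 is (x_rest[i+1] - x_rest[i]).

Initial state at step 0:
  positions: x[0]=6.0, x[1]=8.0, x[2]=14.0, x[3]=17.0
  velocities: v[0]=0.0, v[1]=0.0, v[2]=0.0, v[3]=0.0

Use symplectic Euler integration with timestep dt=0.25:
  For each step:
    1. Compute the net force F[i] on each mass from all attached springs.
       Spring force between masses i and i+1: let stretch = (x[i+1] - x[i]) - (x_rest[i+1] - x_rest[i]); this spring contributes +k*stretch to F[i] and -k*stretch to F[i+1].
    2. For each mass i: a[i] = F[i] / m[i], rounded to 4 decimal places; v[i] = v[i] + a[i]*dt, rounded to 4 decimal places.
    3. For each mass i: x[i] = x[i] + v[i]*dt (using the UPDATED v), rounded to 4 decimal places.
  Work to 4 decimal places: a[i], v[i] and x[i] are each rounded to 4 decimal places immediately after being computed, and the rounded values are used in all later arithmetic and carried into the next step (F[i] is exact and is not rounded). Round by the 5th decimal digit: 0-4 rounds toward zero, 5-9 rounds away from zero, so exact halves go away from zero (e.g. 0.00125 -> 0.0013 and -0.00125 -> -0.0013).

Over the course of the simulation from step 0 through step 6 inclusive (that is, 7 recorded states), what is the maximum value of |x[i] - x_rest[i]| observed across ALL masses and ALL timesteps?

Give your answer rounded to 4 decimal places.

Step 0: x=[6.0000 8.0000 14.0000 17.0000] v=[0.0000 0.0000 0.0000 0.0000]
Step 1: x=[5.8750 8.2500 13.8125 17.0625] v=[-0.5000 1.0000 -0.7500 0.2500]
Step 2: x=[5.6484 8.6992 13.4805 17.1719] v=[-0.9063 1.7969 -1.3281 0.4375]
Step 3: x=[5.3625 9.2566 13.0804 17.3006] v=[-1.1436 2.2295 -1.6006 0.5147]
Step 4: x=[5.0700 9.8096 12.7050 17.4155] v=[-1.1701 2.2119 -1.5015 0.4597]
Step 5: x=[4.8237 10.2473 12.4431 17.4860] v=[-0.9852 1.7509 -1.0477 0.2821]
Step 6: x=[4.6664 10.4833 12.3591 17.4914] v=[-0.6293 0.9440 -0.3359 0.0214]
Max displacement = 2.4833

Answer: 2.4833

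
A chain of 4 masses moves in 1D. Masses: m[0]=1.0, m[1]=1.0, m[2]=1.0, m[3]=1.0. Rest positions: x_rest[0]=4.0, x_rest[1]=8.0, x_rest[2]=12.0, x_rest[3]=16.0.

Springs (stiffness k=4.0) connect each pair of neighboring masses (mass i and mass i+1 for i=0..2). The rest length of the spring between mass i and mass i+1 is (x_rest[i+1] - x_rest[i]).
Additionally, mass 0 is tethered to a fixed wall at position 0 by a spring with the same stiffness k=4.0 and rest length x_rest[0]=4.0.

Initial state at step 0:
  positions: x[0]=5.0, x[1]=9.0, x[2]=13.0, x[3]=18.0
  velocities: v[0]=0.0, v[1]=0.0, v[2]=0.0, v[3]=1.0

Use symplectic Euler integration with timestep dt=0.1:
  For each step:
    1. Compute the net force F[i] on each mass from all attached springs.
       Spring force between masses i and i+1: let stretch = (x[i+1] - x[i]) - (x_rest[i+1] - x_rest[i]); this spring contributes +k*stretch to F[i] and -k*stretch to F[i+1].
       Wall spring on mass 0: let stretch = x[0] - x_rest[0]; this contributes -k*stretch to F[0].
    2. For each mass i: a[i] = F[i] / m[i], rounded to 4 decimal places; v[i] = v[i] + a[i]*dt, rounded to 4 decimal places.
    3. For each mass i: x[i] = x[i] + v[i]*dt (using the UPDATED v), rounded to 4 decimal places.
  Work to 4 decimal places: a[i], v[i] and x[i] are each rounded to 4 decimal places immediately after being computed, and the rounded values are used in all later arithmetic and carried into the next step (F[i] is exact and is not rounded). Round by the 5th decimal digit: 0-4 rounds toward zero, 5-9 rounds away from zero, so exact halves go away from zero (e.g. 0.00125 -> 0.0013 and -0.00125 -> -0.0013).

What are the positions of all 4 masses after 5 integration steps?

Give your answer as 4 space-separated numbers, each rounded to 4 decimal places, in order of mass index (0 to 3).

Step 0: x=[5.0000 9.0000 13.0000 18.0000] v=[0.0000 0.0000 0.0000 1.0000]
Step 1: x=[4.9600 9.0000 13.0400 18.0600] v=[-0.4000 0.0000 0.4000 0.6000]
Step 2: x=[4.8832 9.0000 13.1192 18.0792] v=[-0.7680 0.0000 0.7920 0.1920]
Step 3: x=[4.7757 9.0001 13.2320 18.0600] v=[-1.0746 0.0010 1.1283 -0.1920]
Step 4: x=[4.6462 9.0005 13.3687 18.0077] v=[-1.2951 0.0040 1.3667 -0.5232]
Step 5: x=[4.5050 9.0015 13.5162 17.9298] v=[-1.4119 0.0096 1.4750 -0.7788]

Answer: 4.5050 9.0015 13.5162 17.9298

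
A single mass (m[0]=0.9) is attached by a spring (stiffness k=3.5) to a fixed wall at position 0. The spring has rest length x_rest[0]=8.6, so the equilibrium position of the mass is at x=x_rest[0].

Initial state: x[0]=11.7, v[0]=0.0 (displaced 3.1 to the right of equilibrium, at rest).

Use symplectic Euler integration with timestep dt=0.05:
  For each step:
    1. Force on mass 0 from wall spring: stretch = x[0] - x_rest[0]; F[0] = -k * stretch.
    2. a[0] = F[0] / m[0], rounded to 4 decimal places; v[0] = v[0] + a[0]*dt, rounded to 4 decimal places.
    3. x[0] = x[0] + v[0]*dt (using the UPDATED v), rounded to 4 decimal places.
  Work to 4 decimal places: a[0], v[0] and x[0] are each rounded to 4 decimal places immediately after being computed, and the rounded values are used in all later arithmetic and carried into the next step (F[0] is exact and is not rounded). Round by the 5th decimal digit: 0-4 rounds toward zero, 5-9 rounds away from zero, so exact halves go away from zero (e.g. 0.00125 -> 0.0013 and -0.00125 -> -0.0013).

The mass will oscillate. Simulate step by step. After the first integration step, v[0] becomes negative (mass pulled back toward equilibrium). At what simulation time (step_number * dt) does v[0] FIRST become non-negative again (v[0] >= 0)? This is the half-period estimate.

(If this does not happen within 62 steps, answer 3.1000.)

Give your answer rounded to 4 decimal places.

Step 0: x=[11.7000] v=[0.0000]
Step 1: x=[11.6699] v=[-0.6028]
Step 2: x=[11.6099] v=[-1.1997]
Step 3: x=[11.5207] v=[-1.7850]
Step 4: x=[11.4031] v=[-2.3529]
Step 5: x=[11.2582] v=[-2.8979]
Step 6: x=[11.0875] v=[-3.4148]
Step 7: x=[10.8926] v=[-3.8985]
Step 8: x=[10.6754] v=[-4.3443]
Step 9: x=[10.4380] v=[-4.7479]
Step 10: x=[10.1827] v=[-5.1053]
Step 11: x=[9.9121] v=[-5.4130]
Step 12: x=[9.6287] v=[-5.6681]
Step 13: x=[9.3353] v=[-5.8681]
Step 14: x=[9.0347] v=[-6.0111]
Step 15: x=[8.7299] v=[-6.0956]
Step 16: x=[8.4239] v=[-6.1209]
Step 17: x=[8.1196] v=[-6.0867]
Step 18: x=[7.8199] v=[-5.9933]
Step 19: x=[7.5278] v=[-5.8416]
Step 20: x=[7.2461] v=[-5.6331]
Step 21: x=[6.9776] v=[-5.3698]
Step 22: x=[6.7249] v=[-5.0543]
Step 23: x=[6.4904] v=[-4.6897]
Step 24: x=[6.2764] v=[-4.2795]
Step 25: x=[6.0850] v=[-3.8277]
Step 26: x=[5.9181] v=[-3.3387]
Step 27: x=[5.7772] v=[-2.8172]
Step 28: x=[5.6638] v=[-2.2683]
Step 29: x=[5.5789] v=[-1.6974]
Step 30: x=[5.5234] v=[-1.1100]
Step 31: x=[5.4978] v=[-0.5118]
Step 32: x=[5.5024] v=[0.0914]
First v>=0 after going negative at step 32, time=1.6000

Answer: 1.6000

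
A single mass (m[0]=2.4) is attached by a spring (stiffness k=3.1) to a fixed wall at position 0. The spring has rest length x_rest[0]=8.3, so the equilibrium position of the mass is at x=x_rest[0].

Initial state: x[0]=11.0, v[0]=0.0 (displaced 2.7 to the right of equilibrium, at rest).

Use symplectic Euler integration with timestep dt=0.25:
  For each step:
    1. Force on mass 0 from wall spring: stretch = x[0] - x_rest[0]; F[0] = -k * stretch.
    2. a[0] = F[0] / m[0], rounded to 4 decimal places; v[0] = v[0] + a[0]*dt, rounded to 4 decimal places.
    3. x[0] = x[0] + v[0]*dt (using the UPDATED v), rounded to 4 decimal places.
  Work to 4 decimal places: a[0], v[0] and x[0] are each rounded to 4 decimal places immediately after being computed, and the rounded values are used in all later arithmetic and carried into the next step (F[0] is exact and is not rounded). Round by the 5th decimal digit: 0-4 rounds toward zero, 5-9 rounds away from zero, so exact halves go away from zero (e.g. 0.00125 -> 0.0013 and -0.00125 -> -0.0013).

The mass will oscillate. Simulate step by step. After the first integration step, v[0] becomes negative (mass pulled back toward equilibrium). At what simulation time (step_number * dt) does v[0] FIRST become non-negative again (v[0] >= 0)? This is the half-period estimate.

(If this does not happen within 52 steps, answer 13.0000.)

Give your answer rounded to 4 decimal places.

Step 0: x=[11.0000] v=[0.0000]
Step 1: x=[10.7820] v=[-0.8719]
Step 2: x=[10.3637] v=[-1.6734]
Step 3: x=[9.7788] v=[-2.3398]
Step 4: x=[9.0745] v=[-2.8173]
Step 5: x=[8.3077] v=[-3.0674]
Step 6: x=[7.5402] v=[-3.0699]
Step 7: x=[6.8341] v=[-2.8246]
Step 8: x=[6.2463] v=[-2.3512]
Step 9: x=[5.8243] v=[-1.6880]
Step 10: x=[5.6022] v=[-0.8886]
Step 11: x=[5.5979] v=[-0.0174]
Step 12: x=[5.8117] v=[0.8552]
First v>=0 after going negative at step 12, time=3.0000

Answer: 3.0000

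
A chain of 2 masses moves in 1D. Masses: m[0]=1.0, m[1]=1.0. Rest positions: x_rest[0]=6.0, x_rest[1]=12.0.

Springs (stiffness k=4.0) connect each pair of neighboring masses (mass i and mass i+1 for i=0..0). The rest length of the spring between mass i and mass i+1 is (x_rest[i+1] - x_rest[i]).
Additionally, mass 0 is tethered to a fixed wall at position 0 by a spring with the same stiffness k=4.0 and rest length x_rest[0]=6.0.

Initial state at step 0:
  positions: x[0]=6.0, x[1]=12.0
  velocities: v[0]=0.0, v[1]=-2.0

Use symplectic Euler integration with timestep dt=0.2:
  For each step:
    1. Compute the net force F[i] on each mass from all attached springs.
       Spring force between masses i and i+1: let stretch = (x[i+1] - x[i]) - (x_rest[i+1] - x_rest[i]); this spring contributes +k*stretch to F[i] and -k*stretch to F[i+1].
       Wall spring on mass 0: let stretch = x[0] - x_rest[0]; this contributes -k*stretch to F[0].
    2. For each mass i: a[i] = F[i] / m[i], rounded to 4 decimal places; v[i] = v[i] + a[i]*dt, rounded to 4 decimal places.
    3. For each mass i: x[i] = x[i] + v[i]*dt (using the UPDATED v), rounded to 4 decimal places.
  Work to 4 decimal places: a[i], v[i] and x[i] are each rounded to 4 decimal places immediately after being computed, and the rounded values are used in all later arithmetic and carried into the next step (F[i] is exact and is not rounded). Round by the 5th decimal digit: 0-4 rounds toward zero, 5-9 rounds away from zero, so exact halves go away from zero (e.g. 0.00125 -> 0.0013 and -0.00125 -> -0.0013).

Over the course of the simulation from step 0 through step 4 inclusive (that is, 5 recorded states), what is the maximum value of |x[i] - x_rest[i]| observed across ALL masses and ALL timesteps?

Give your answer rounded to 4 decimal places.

Step 0: x=[6.0000 12.0000] v=[0.0000 -2.0000]
Step 1: x=[6.0000 11.6000] v=[0.0000 -2.0000]
Step 2: x=[5.9360 11.2640] v=[-0.3200 -1.6800]
Step 3: x=[5.7747 11.0355] v=[-0.8064 -1.1424]
Step 4: x=[5.5312 10.9253] v=[-1.2175 -0.5510]
Max displacement = 1.0747

Answer: 1.0747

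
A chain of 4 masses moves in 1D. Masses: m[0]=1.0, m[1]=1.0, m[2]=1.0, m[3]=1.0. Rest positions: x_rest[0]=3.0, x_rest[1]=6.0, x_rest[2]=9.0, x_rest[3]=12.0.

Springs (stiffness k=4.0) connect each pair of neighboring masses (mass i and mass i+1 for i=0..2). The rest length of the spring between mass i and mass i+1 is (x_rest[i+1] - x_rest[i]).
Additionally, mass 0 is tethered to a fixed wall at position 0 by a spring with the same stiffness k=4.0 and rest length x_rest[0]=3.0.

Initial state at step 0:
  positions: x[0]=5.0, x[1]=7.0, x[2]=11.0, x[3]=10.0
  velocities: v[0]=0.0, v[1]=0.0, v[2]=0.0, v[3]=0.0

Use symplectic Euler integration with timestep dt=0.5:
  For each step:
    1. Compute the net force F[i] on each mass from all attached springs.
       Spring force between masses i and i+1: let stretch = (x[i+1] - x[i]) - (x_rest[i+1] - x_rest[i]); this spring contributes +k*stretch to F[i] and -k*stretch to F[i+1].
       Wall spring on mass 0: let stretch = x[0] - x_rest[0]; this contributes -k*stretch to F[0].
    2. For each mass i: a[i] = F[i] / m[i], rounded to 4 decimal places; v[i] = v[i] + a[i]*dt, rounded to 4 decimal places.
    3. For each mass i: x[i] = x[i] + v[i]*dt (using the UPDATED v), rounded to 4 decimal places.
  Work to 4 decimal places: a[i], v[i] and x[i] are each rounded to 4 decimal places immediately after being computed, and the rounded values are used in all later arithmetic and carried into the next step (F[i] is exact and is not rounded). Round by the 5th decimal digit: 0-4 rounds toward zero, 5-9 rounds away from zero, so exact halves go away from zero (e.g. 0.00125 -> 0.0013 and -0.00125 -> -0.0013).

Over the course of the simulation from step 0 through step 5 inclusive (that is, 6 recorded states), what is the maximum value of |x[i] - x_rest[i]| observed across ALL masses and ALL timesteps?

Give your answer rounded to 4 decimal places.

Answer: 5.0000

Derivation:
Step 0: x=[5.0000 7.0000 11.0000 10.0000] v=[0.0000 0.0000 0.0000 0.0000]
Step 1: x=[2.0000 9.0000 6.0000 14.0000] v=[-6.0000 4.0000 -10.0000 8.0000]
Step 2: x=[4.0000 1.0000 12.0000 13.0000] v=[4.0000 -16.0000 12.0000 -2.0000]
Step 3: x=[-1.0000 7.0000 8.0000 14.0000] v=[-10.0000 12.0000 -8.0000 2.0000]
Step 4: x=[3.0000 6.0000 9.0000 12.0000] v=[8.0000 -2.0000 2.0000 -4.0000]
Step 5: x=[7.0000 5.0000 10.0000 10.0000] v=[8.0000 -2.0000 2.0000 -4.0000]
Max displacement = 5.0000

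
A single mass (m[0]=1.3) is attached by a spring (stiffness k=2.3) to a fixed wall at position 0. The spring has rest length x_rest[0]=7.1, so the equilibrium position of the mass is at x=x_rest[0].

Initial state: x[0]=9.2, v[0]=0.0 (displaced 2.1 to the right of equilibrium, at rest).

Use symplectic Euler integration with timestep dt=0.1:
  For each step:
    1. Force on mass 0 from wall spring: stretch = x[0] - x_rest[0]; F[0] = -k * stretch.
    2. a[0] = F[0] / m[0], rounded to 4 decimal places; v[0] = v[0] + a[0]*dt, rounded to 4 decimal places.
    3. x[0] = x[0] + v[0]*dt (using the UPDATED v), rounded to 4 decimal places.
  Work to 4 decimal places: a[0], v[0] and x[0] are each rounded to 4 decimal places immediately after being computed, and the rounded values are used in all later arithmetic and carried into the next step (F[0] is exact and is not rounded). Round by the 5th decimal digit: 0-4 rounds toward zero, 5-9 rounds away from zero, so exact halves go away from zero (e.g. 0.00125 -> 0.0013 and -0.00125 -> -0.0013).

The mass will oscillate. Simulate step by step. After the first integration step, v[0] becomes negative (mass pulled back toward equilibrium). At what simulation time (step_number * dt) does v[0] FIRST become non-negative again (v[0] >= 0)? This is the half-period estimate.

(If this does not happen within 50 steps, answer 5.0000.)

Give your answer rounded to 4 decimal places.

Answer: 2.4000

Derivation:
Step 0: x=[9.2000] v=[0.0000]
Step 1: x=[9.1629] v=[-0.3715]
Step 2: x=[9.0893] v=[-0.7365]
Step 3: x=[8.9805] v=[-1.0885]
Step 4: x=[8.8384] v=[-1.4212]
Step 5: x=[8.6655] v=[-1.7288]
Step 6: x=[8.4649] v=[-2.0058]
Step 7: x=[8.2402] v=[-2.2473]
Step 8: x=[7.9953] v=[-2.4490]
Step 9: x=[7.7346] v=[-2.6074]
Step 10: x=[7.4626] v=[-2.7197]
Step 11: x=[7.1842] v=[-2.7839]
Step 12: x=[6.9043] v=[-2.7988]
Step 13: x=[6.6279] v=[-2.7642]
Step 14: x=[6.3598] v=[-2.6807]
Step 15: x=[6.1048] v=[-2.5497]
Step 16: x=[5.8674] v=[-2.3736]
Step 17: x=[5.6519] v=[-2.1555]
Step 18: x=[5.4620] v=[-1.8993]
Step 19: x=[5.3011] v=[-1.6095]
Step 20: x=[5.1720] v=[-1.2912]
Step 21: x=[5.0770] v=[-0.9501]
Step 22: x=[5.0178] v=[-0.5922]
Step 23: x=[4.9954] v=[-0.2238]
Step 24: x=[5.0103] v=[0.1486]
First v>=0 after going negative at step 24, time=2.4000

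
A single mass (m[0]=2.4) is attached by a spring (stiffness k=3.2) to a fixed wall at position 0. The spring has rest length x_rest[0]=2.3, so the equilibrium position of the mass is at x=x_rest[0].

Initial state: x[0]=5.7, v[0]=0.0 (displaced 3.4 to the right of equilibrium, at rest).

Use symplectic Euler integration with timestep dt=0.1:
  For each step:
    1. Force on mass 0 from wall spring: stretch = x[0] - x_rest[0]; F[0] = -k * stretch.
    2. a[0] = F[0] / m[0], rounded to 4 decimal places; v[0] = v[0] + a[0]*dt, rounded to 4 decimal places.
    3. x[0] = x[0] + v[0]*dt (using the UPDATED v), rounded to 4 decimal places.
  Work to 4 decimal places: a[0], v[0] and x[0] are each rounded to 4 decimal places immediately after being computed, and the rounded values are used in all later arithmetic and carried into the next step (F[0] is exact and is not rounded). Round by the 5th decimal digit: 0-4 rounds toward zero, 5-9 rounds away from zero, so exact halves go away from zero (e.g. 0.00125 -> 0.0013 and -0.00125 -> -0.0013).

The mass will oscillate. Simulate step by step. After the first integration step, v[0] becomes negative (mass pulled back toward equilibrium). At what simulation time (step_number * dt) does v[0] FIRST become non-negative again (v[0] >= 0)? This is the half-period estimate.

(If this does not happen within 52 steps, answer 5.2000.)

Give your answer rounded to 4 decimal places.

Step 0: x=[5.7000] v=[0.0000]
Step 1: x=[5.6547] v=[-0.4533]
Step 2: x=[5.5646] v=[-0.9006]
Step 3: x=[5.4310] v=[-1.3359]
Step 4: x=[5.2557] v=[-1.7534]
Step 5: x=[5.0410] v=[-2.1475]
Step 6: x=[4.7897] v=[-2.5130]
Step 7: x=[4.5052] v=[-2.8450]
Step 8: x=[4.1913] v=[-3.1390]
Step 9: x=[3.8522] v=[-3.3912]
Step 10: x=[3.4924] v=[-3.5982]
Step 11: x=[3.1167] v=[-3.7572]
Step 12: x=[2.7301] v=[-3.8661]
Step 13: x=[2.3378] v=[-3.9235]
Step 14: x=[1.9450] v=[-3.9285]
Step 15: x=[1.5569] v=[-3.8812]
Step 16: x=[1.1787] v=[-3.7821]
Step 17: x=[0.8154] v=[-3.6326]
Step 18: x=[0.4719] v=[-3.4347]
Step 19: x=[0.1528] v=[-3.1910]
Step 20: x=[-0.1377] v=[-2.9047]
Step 21: x=[-0.3957] v=[-2.5797]
Step 22: x=[-0.6177] v=[-2.2203]
Step 23: x=[-0.8008] v=[-1.8313]
Step 24: x=[-0.9426] v=[-1.4179]
Step 25: x=[-1.0412] v=[-0.9856]
Step 26: x=[-1.0952] v=[-0.5401]
Step 27: x=[-1.1039] v=[-0.0874]
Step 28: x=[-1.0673] v=[0.3665]
First v>=0 after going negative at step 28, time=2.8000

Answer: 2.8000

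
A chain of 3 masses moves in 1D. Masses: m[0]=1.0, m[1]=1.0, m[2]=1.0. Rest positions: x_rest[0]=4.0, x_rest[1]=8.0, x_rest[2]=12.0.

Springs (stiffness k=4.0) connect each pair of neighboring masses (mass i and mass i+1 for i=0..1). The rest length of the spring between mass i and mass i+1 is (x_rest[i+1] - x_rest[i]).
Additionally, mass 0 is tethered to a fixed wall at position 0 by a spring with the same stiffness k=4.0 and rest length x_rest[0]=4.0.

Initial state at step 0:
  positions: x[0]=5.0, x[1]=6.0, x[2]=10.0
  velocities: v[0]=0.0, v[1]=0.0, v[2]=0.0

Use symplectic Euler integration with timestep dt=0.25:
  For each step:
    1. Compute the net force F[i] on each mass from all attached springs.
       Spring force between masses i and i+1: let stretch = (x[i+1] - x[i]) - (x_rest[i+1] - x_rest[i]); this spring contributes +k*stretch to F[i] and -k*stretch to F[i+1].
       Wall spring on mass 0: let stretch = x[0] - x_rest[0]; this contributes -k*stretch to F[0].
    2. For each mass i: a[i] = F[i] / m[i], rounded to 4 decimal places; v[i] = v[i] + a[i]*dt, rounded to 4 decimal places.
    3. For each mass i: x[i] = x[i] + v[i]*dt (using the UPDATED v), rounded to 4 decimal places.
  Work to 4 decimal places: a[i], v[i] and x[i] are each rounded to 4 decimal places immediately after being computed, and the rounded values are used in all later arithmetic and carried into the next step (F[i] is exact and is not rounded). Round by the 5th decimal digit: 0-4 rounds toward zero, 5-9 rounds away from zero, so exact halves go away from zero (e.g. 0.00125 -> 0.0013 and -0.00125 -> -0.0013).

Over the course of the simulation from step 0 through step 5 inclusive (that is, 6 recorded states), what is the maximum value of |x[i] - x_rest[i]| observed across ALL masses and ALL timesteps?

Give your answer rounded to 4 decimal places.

Step 0: x=[5.0000 6.0000 10.0000] v=[0.0000 0.0000 0.0000]
Step 1: x=[4.0000 6.7500 10.0000] v=[-4.0000 3.0000 0.0000]
Step 2: x=[2.6875 7.6250 10.1875] v=[-5.2500 3.5000 0.7500]
Step 3: x=[1.9375 7.9063 10.7344] v=[-3.0000 1.1250 2.1875]
Step 4: x=[2.1953 7.4024 11.5743] v=[1.0313 -2.0157 3.3594]
Step 5: x=[3.2061 6.6397 12.3712] v=[4.0431 -3.0509 3.1875]
Max displacement = 2.0625

Answer: 2.0625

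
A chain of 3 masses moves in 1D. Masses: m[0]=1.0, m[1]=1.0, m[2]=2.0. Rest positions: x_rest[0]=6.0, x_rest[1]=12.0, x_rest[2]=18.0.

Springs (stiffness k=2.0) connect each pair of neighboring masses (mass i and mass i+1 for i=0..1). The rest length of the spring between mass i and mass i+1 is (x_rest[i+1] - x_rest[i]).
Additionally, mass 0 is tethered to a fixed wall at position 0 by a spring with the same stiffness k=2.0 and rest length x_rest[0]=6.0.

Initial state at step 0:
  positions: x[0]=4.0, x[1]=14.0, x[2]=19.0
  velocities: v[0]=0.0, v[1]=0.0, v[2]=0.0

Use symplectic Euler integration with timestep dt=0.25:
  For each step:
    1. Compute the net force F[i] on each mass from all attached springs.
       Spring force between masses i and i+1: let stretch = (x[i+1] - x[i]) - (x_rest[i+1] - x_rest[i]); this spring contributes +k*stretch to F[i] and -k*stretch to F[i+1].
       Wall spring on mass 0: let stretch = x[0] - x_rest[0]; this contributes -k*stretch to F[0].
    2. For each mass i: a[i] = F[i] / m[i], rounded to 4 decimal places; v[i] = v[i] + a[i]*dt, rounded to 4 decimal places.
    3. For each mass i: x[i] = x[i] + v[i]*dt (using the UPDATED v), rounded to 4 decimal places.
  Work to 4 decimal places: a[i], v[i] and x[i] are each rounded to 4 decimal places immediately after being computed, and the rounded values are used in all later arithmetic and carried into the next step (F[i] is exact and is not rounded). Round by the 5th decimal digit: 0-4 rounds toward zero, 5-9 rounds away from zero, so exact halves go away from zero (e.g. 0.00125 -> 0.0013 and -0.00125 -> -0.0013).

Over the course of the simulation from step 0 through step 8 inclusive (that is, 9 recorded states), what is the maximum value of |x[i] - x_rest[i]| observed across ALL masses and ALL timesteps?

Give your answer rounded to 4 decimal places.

Answer: 2.3914

Derivation:
Step 0: x=[4.0000 14.0000 19.0000] v=[0.0000 0.0000 0.0000]
Step 1: x=[4.7500 13.3750 19.0625] v=[3.0000 -2.5000 0.2500]
Step 2: x=[5.9844 12.3828 19.1445] v=[4.9375 -3.9688 0.3281]
Step 3: x=[7.2705 11.4360 19.1789] v=[5.1445 -3.7872 0.1377]
Step 4: x=[8.1685 10.9364 19.1044] v=[3.5920 -1.9985 -0.2980]
Step 5: x=[8.3914 11.1118 18.8944] v=[0.8917 0.7016 -0.8400]
Step 6: x=[7.9055 11.9200 18.5730] v=[-1.9438 3.2327 -1.2857]
Step 7: x=[6.9332 13.0580 18.2108] v=[-3.8893 4.5520 -1.4490]
Step 8: x=[5.8598 14.0745 17.9015] v=[-4.2935 4.0660 -1.2372]
Max displacement = 2.3914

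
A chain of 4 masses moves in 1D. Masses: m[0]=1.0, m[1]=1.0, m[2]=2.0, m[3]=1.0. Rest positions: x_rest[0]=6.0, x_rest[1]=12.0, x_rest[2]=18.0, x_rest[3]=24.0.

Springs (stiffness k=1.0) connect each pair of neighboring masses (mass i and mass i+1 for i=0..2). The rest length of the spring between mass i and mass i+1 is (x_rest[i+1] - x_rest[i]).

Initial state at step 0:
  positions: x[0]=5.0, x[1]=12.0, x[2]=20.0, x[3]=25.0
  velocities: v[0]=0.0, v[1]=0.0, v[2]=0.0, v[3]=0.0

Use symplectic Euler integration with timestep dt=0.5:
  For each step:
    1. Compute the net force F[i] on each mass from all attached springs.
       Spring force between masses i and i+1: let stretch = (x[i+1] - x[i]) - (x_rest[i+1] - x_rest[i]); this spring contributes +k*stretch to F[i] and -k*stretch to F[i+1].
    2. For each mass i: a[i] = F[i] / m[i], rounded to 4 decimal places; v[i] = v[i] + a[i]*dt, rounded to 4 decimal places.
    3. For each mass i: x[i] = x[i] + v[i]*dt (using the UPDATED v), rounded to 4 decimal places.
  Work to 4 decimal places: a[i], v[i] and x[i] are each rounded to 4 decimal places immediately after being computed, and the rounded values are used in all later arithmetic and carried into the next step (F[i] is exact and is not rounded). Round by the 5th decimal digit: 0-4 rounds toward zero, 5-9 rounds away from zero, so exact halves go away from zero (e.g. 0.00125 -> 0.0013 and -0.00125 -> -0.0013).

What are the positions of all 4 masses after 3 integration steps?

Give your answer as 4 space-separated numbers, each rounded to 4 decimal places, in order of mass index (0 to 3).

Answer: 6.4610 12.8360 18.4532 25.7970

Derivation:
Step 0: x=[5.0000 12.0000 20.0000 25.0000] v=[0.0000 0.0000 0.0000 0.0000]
Step 1: x=[5.2500 12.2500 19.6250 25.2500] v=[0.5000 0.5000 -0.7500 0.5000]
Step 2: x=[5.7500 12.5938 19.0313 25.5938] v=[1.0000 0.6875 -1.1875 0.6875]
Step 3: x=[6.4610 12.8360 18.4532 25.7970] v=[1.4219 0.4844 -1.1563 0.4063]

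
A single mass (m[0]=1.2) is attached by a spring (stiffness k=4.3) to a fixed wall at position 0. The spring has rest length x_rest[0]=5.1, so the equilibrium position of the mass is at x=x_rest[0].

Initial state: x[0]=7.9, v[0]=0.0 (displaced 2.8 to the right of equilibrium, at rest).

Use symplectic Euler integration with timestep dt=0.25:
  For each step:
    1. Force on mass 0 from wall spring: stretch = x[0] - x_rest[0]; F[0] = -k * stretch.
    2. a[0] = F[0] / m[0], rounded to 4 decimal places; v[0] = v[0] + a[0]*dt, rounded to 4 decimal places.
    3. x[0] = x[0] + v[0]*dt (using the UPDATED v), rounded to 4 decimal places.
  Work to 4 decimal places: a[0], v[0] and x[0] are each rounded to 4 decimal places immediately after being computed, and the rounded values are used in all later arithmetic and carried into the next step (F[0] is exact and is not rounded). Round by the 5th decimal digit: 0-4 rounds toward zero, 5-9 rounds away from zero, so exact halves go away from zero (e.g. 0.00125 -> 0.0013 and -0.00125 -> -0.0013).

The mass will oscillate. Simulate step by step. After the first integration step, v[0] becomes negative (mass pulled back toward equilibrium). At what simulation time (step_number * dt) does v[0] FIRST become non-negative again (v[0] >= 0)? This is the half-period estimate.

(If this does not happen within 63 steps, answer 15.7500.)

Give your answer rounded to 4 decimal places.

Answer: 1.7500

Derivation:
Step 0: x=[7.9000] v=[0.0000]
Step 1: x=[7.2729] v=[-2.5083]
Step 2: x=[6.1592] v=[-4.4549]
Step 3: x=[4.8083] v=[-5.4038]
Step 4: x=[3.5227] v=[-5.1425]
Step 5: x=[2.5903] v=[-3.7295]
Step 6: x=[2.2200] v=[-1.4812]
Step 7: x=[2.4947] v=[1.0988]
First v>=0 after going negative at step 7, time=1.7500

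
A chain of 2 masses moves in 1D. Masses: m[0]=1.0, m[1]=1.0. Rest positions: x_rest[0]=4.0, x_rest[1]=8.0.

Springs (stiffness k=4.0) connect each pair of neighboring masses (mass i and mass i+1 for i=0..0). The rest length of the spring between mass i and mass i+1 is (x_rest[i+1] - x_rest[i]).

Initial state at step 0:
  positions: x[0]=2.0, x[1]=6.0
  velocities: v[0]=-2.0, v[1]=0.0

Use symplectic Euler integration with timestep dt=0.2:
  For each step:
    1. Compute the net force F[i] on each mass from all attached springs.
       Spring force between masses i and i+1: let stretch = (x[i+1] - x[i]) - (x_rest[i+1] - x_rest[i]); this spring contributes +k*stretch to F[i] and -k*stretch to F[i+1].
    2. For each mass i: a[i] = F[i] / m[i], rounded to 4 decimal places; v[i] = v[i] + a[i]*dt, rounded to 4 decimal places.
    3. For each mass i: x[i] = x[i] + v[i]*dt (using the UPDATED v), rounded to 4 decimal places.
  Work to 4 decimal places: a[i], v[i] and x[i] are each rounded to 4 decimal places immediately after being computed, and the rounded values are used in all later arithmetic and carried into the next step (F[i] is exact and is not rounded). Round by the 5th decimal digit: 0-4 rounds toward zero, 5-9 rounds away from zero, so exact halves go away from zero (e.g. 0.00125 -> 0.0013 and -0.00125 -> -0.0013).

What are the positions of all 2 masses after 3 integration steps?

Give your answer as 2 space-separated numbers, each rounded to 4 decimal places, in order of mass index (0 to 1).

Step 0: x=[2.0000 6.0000] v=[-2.0000 0.0000]
Step 1: x=[1.6000 6.0000] v=[-2.0000 0.0000]
Step 2: x=[1.2640 5.9360] v=[-1.6800 -0.3200]
Step 3: x=[1.0355 5.7645] v=[-1.1424 -0.8576]

Answer: 1.0355 5.7645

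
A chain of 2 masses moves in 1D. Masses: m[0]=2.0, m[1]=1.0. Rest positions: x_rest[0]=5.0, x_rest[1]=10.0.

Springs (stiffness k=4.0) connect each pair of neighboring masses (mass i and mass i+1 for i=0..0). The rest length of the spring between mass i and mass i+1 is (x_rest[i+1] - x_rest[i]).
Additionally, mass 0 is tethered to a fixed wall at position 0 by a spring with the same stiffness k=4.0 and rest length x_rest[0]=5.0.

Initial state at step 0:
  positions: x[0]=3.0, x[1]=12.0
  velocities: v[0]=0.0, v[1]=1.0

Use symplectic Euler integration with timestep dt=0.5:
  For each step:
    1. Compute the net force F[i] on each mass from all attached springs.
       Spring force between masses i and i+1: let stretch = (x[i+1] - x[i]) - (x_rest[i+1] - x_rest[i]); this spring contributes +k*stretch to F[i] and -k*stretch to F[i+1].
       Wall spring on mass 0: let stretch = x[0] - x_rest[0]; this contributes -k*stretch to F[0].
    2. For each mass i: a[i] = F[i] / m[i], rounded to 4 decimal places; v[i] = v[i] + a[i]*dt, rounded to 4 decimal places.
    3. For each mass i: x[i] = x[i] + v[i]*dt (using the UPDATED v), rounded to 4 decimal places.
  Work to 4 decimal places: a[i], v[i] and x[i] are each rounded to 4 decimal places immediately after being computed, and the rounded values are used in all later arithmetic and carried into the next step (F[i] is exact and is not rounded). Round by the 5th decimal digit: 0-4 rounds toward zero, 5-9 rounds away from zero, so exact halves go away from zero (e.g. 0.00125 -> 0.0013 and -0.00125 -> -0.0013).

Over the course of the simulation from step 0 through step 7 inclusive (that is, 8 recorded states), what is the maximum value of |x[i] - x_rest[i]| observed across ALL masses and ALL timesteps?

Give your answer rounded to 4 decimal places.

Answer: 3.7500

Derivation:
Step 0: x=[3.0000 12.0000] v=[0.0000 1.0000]
Step 1: x=[6.0000 8.5000] v=[6.0000 -7.0000]
Step 2: x=[7.2500 7.5000] v=[2.5000 -2.0000]
Step 3: x=[5.0000 11.2500] v=[-4.5000 7.5000]
Step 4: x=[3.3750 13.7500] v=[-3.2500 5.0000]
Step 5: x=[5.2500 10.8750] v=[3.7500 -5.7500]
Step 6: x=[7.3125 7.3750] v=[4.1250 -7.0000]
Step 7: x=[5.7500 8.8125] v=[-3.1250 2.8750]
Max displacement = 3.7500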